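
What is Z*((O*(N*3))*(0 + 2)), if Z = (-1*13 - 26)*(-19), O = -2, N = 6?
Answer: -53352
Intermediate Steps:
Z = 741 (Z = (-13 - 26)*(-19) = -39*(-19) = 741)
Z*((O*(N*3))*(0 + 2)) = 741*((-12*3)*(0 + 2)) = 741*(-2*18*2) = 741*(-36*2) = 741*(-72) = -53352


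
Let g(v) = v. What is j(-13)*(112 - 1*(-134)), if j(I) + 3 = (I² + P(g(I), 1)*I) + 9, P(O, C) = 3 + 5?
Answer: 17466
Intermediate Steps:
P(O, C) = 8
j(I) = 6 + I² + 8*I (j(I) = -3 + ((I² + 8*I) + 9) = -3 + (9 + I² + 8*I) = 6 + I² + 8*I)
j(-13)*(112 - 1*(-134)) = (6 + (-13)² + 8*(-13))*(112 - 1*(-134)) = (6 + 169 - 104)*(112 + 134) = 71*246 = 17466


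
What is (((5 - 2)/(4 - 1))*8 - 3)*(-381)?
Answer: -1905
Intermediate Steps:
(((5 - 2)/(4 - 1))*8 - 3)*(-381) = ((3/3)*8 - 3)*(-381) = ((3*(1/3))*8 - 3)*(-381) = (1*8 - 3)*(-381) = (8 - 3)*(-381) = 5*(-381) = -1905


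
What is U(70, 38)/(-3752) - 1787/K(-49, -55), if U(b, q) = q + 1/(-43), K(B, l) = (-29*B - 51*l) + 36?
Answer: -147633639/343807016 ≈ -0.42941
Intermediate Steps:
K(B, l) = 36 - 51*l - 29*B (K(B, l) = (-51*l - 29*B) + 36 = 36 - 51*l - 29*B)
U(b, q) = -1/43 + q (U(b, q) = q - 1/43 = -1/43 + q)
U(70, 38)/(-3752) - 1787/K(-49, -55) = (-1/43 + 38)/(-3752) - 1787/(36 - 51*(-55) - 29*(-49)) = (1633/43)*(-1/3752) - 1787/(36 + 2805 + 1421) = -1633/161336 - 1787/4262 = -147633639/343807016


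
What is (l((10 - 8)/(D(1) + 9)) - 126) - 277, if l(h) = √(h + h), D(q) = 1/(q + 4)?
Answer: -403 + √230/23 ≈ -402.34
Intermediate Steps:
D(q) = 1/(4 + q)
l(h) = √2*√h (l(h) = √(2*h) = √2*√h)
(l((10 - 8)/(D(1) + 9)) - 126) - 277 = (√2*√((10 - 8)/(1/(4 + 1) + 9)) - 126) - 277 = (√2*√(2/(1/5 + 9)) - 126) - 277 = (√2*√(2/(⅕ + 9)) - 126) - 277 = (√2*√(2/(46/5)) - 126) - 277 = (√2*√(2*(5/46)) - 126) - 277 = (√2*√(5/23) - 126) - 277 = (√2*(√115/23) - 126) - 277 = (√230/23 - 126) - 277 = (-126 + √230/23) - 277 = -403 + √230/23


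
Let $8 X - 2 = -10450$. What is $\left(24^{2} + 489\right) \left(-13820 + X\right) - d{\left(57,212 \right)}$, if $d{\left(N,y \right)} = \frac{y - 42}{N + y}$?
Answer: $- \frac{4333372280}{269} \approx -1.6109 \cdot 10^{7}$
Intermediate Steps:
$d{\left(N,y \right)} = \frac{-42 + y}{N + y}$
$X = -1306$ ($X = \frac{1}{4} + \frac{1}{8} \left(-10450\right) = \frac{1}{4} - \frac{5225}{4} = -1306$)
$\left(24^{2} + 489\right) \left(-13820 + X\right) - d{\left(57,212 \right)} = \left(24^{2} + 489\right) \left(-13820 - 1306\right) - \frac{-42 + 212}{57 + 212} = \left(576 + 489\right) \left(-15126\right) - \frac{1}{269} \cdot 170 = 1065 \left(-15126\right) - \frac{1}{269} \cdot 170 = -16109190 - \frac{170}{269} = - \frac{4333372280}{269}$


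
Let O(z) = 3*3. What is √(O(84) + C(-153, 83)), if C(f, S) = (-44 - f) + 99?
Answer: √217 ≈ 14.731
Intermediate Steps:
C(f, S) = 55 - f
O(z) = 9
√(O(84) + C(-153, 83)) = √(9 + (55 - 1*(-153))) = √(9 + (55 + 153)) = √(9 + 208) = √217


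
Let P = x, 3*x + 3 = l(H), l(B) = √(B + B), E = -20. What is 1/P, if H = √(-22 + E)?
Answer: -1/(1 - 2^(¾)*21^(¼)*√I/3) ≈ -0.2038 - 1.1421*I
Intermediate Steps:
H = I*√42 (H = √(-22 - 20) = √(-42) = I*√42 ≈ 6.4807*I)
l(B) = √2*√B (l(B) = √(2*B) = √2*√B)
x = -1 + 2^(¾)*21^(¼)*√I/3 (x = -1 + (√2*√(I*√42))/3 = -1 + (√2*(42^(¼)*√I))/3 = -1 + (2^(¾)*21^(¼)*√I)/3 = -1 + 2^(¾)*21^(¼)*√I/3 ≈ -0.15142 + 0.84858*I)
P = -1 + 2^(¾)*21^(¼)*√I/3 ≈ -0.15142 + 0.84858*I
1/P = 1/(-1 + 2^(¾)*21^(¼)*√I/3)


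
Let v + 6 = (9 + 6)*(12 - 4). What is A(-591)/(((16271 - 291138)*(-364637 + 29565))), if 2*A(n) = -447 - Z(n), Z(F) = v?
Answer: -561/184200470848 ≈ -3.0456e-9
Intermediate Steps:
v = 114 (v = -6 + (9 + 6)*(12 - 4) = -6 + 15*8 = -6 + 120 = 114)
Z(F) = 114
A(n) = -561/2 (A(n) = (-447 - 1*114)/2 = (-447 - 114)/2 = (1/2)*(-561) = -561/2)
A(-591)/(((16271 - 291138)*(-364637 + 29565))) = -561*1/((-364637 + 29565)*(16271 - 291138))/2 = -561/(2*((-274867*(-335072)))) = -561/2/92100235424 = -561/2*1/92100235424 = -561/184200470848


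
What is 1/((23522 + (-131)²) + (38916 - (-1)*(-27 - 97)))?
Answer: 1/79475 ≈ 1.2583e-5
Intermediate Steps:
1/((23522 + (-131)²) + (38916 - (-1)*(-27 - 97))) = 1/((23522 + 17161) + (38916 - (-1)*(-124))) = 1/(40683 + (38916 - 1*124)) = 1/(40683 + (38916 - 124)) = 1/(40683 + 38792) = 1/79475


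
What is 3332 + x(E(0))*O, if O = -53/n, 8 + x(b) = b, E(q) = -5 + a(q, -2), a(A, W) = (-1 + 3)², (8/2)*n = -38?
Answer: 62354/19 ≈ 3281.8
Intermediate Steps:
n = -19/2 (n = (¼)*(-38) = -19/2 ≈ -9.5000)
a(A, W) = 4 (a(A, W) = 2² = 4)
E(q) = -1 (E(q) = -5 + 4 = -1)
x(b) = -8 + b
O = 106/19 (O = -53/(-19/2) = -53*(-2/19) = 106/19 ≈ 5.5789)
3332 + x(E(0))*O = 3332 + (-8 - 1)*(106/19) = 3332 - 9*106/19 = 3332 - 954/19 = 62354/19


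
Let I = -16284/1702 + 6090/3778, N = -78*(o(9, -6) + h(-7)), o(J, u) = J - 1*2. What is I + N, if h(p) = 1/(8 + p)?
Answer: -44169273/69893 ≈ -631.96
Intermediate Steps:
o(J, u) = -2 + J (o(J, u) = J - 2 = -2 + J)
N = -624 (N = -78*((-2 + 9) + 1/(8 - 7)) = -78*(7 + 1/1) = -78*(7 + 1) = -78*8 = -624)
I = -556041/69893 (I = -16284*1/1702 + 6090*(1/3778) = -354/37 + 3045/1889 = -556041/69893 ≈ -7.9556)
I + N = -556041/69893 - 624 = -44169273/69893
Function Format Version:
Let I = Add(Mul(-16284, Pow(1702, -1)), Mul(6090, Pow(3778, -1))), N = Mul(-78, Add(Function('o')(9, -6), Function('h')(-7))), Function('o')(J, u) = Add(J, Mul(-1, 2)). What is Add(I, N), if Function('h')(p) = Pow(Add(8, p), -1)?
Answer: Rational(-44169273, 69893) ≈ -631.96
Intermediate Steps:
Function('o')(J, u) = Add(-2, J) (Function('o')(J, u) = Add(J, -2) = Add(-2, J))
N = -624 (N = Mul(-78, Add(Add(-2, 9), Pow(Add(8, -7), -1))) = Mul(-78, Add(7, Pow(1, -1))) = Mul(-78, Add(7, 1)) = Mul(-78, 8) = -624)
I = Rational(-556041, 69893) (I = Add(Mul(-16284, Rational(1, 1702)), Mul(6090, Rational(1, 3778))) = Add(Rational(-354, 37), Rational(3045, 1889)) = Rational(-556041, 69893) ≈ -7.9556)
Add(I, N) = Add(Rational(-556041, 69893), -624) = Rational(-44169273, 69893)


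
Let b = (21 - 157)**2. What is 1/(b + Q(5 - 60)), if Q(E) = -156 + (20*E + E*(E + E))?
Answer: 1/23290 ≈ 4.2937e-5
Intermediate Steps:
b = 18496 (b = (-136)**2 = 18496)
Q(E) = -156 + 2*E**2 + 20*E (Q(E) = -156 + (20*E + E*(2*E)) = -156 + (20*E + 2*E**2) = -156 + (2*E**2 + 20*E) = -156 + 2*E**2 + 20*E)
1/(b + Q(5 - 60)) = 1/(18496 + (-156 + 2*(5 - 60)**2 + 20*(5 - 60))) = 1/(18496 + (-156 + 2*(-55)**2 + 20*(-55))) = 1/(18496 + (-156 + 2*3025 - 1100)) = 1/(18496 + (-156 + 6050 - 1100)) = 1/(18496 + 4794) = 1/23290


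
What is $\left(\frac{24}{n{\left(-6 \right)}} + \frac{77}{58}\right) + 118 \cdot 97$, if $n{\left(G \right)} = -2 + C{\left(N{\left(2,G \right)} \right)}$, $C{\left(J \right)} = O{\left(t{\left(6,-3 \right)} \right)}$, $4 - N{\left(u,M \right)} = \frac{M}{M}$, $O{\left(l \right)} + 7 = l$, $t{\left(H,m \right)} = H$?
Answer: $\frac{663481}{58} \approx 11439.0$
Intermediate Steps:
$O{\left(l \right)} = -7 + l$
$N{\left(u,M \right)} = 3$ ($N{\left(u,M \right)} = 4 - \frac{M}{M} = 4 - 1 = 3$)
$C{\left(J \right)} = -1$ ($C{\left(J \right)} = -7 + 6 = -1$)
$n{\left(G \right)} = -3$ ($n{\left(G \right)} = -2 - 1 = -3$)
$\left(\frac{24}{n{\left(-6 \right)}} + \frac{77}{58}\right) + 118 \cdot 97 = \left(\frac{24}{-3} + \frac{77}{58}\right) + 118 \cdot 97 = \left(24 \left(- \frac{1}{3}\right) + 77 \cdot \frac{1}{58}\right) + 11446 = \left(-8 + \frac{77}{58}\right) + 11446 = - \frac{387}{58} + 11446 = \frac{663481}{58}$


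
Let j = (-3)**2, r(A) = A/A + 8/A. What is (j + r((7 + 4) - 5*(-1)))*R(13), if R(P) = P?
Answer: 273/2 ≈ 136.50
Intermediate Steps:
r(A) = 1 + 8/A
j = 9
(j + r((7 + 4) - 5*(-1)))*R(13) = (9 + (8 + ((7 + 4) - 5*(-1)))/((7 + 4) - 5*(-1)))*13 = (9 + (8 + (11 + 5))/(11 + 5))*13 = (9 + (8 + 16)/16)*13 = (9 + (1/16)*24)*13 = (9 + 3/2)*13 = (21/2)*13 = 273/2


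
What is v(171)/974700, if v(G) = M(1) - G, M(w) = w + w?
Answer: -169/974700 ≈ -0.00017339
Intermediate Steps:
M(w) = 2*w
v(G) = 2 - G (v(G) = 2*1 - G = 2 - G)
v(171)/974700 = (2 - 1*171)/974700 = (2 - 171)*(1/974700) = -169*1/974700 = -169/974700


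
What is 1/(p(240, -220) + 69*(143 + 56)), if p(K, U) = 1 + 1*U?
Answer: 1/13512 ≈ 7.4008e-5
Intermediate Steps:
p(K, U) = 1 + U
1/(p(240, -220) + 69*(143 + 56)) = 1/((1 - 220) + 69*(143 + 56)) = 1/(-219 + 69*199) = 1/(-219 + 13731) = 1/13512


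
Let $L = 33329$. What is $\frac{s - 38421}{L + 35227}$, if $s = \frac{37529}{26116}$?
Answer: $- \frac{1003365307}{1790408496} \approx -0.56041$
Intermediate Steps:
$s = \frac{37529}{26116}$ ($s = 37529 \cdot \frac{1}{26116} = \frac{37529}{26116} \approx 1.437$)
$\frac{s - 38421}{L + 35227} = \frac{\frac{37529}{26116} - 38421}{33329 + 35227} = - \frac{1003365307}{26116 \cdot 68556} = \left(- \frac{1003365307}{26116}\right) \frac{1}{68556} = - \frac{1003365307}{1790408496}$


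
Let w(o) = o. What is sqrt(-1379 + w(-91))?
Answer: 7*I*sqrt(30) ≈ 38.341*I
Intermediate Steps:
sqrt(-1379 + w(-91)) = sqrt(-1379 - 91) = sqrt(-1470) = 7*I*sqrt(30)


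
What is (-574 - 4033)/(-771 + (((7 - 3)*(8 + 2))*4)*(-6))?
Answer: 4607/1731 ≈ 2.6615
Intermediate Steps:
(-574 - 4033)/(-771 + (((7 - 3)*(8 + 2))*4)*(-6)) = -4607/(-771 + ((4*10)*4)*(-6)) = -4607/(-771 + (40*4)*(-6)) = -4607/(-771 + 160*(-6)) = -4607/(-771 - 960) = -4607/(-1731) = -4607*(-1/1731) = 4607/1731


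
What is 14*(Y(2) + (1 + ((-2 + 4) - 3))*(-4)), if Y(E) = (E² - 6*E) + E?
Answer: -84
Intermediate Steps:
Y(E) = E² - 5*E
14*(Y(2) + (1 + ((-2 + 4) - 3))*(-4)) = 14*(2*(-5 + 2) + (1 + ((-2 + 4) - 3))*(-4)) = 14*(2*(-3) + (1 + (2 - 3))*(-4)) = 14*(-6 + (1 - 1)*(-4)) = 14*(-6 + 0*(-4)) = 14*(-6 + 0) = 14*(-6) = -84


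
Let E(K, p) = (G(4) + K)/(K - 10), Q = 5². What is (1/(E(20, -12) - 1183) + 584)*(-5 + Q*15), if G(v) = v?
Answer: 1275518390/5903 ≈ 2.1608e+5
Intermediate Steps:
Q = 25
E(K, p) = (4 + K)/(-10 + K) (E(K, p) = (4 + K)/(K - 10) = (4 + K)/(-10 + K))
(1/(E(20, -12) - 1183) + 584)*(-5 + Q*15) = (1/((4 + 20)/(-10 + 20) - 1183) + 584)*(-5 + 25*15) = (1/(24/10 - 1183) + 584)*(-5 + 375) = (1/((⅒)*24 - 1183) + 584)*370 = (1/(12/5 - 1183) + 584)*370 = (1/(-5903/5) + 584)*370 = (-5/5903 + 584)*370 = (3447347/5903)*370 = 1275518390/5903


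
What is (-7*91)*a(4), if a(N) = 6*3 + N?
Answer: -14014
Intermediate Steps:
a(N) = 18 + N
(-7*91)*a(4) = (-7*91)*(18 + 4) = -637*22 = -14014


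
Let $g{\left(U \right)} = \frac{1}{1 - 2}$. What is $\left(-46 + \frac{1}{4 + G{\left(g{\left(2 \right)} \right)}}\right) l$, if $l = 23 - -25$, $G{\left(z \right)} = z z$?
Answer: $- \frac{10992}{5} \approx -2198.4$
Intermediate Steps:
$g{\left(U \right)} = -1$ ($g{\left(U \right)} = \frac{1}{-1} = -1$)
$G{\left(z \right)} = z^{2}$
$l = 48$ ($l = 23 + 25 = 48$)
$\left(-46 + \frac{1}{4 + G{\left(g{\left(2 \right)} \right)}}\right) l = \left(-46 + \frac{1}{4 + \left(-1\right)^{2}}\right) 48 = \left(-46 + \frac{1}{4 + 1}\right) 48 = \left(-46 + \frac{1}{5}\right) 48 = \left(- \frac{229}{5}\right) 48 = - \frac{10992}{5}$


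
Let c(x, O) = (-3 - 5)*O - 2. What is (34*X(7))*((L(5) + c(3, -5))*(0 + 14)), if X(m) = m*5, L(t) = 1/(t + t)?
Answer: 634746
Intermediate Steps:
L(t) = 1/(2*t)
X(m) = 5*m
c(x, O) = -2 - 8*O (c(x, O) = -8*O - 2 = -2 - 8*O)
(34*X(7))*((L(5) + c(3, -5))*(0 + 14)) = (34*(5*7))*(((1/2)/5 + (-2 - 8*(-5)))*(0 + 14)) = (34*35)*(((1/2)*(1/5) + (-2 + 40))*14) = 1190*((1/10 + 38)*14) = 1190*((381/10)*14) = 1190*(2667/5) = 634746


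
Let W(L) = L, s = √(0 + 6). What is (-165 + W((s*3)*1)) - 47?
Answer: -212 + 3*√6 ≈ -204.65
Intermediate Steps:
s = √6 ≈ 2.4495
(-165 + W((s*3)*1)) - 47 = (-165 + (√6*3)*1) - 47 = (-165 + (3*√6)*1) - 47 = (-165 + 3*√6) - 47 = -212 + 3*√6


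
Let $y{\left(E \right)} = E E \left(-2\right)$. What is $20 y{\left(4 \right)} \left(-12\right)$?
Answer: $7680$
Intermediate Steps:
$y{\left(E \right)} = - 2 E^{2}$ ($y{\left(E \right)} = E^{2} \left(-2\right) = - 2 E^{2}$)
$20 y{\left(4 \right)} \left(-12\right) = 20 \left(- 2 \cdot 4^{2}\right) \left(-12\right) = 20 \left(\left(-2\right) 16\right) \left(-12\right) = 20 \left(-32\right) \left(-12\right) = \left(-640\right) \left(-12\right) = 7680$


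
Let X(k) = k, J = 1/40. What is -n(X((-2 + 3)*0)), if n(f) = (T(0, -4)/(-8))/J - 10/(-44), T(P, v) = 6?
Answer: 655/22 ≈ 29.773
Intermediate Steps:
J = 1/40 ≈ 0.025000
n(f) = -655/22 (n(f) = (6/(-8))/(1/40) - 10/(-44) = (6*(-1/8))*40 - 10*(-1/44) = -3/4*40 + 5/22 = -30 + 5/22 = -655/22)
-n(X((-2 + 3)*0)) = -1*(-655/22) = 655/22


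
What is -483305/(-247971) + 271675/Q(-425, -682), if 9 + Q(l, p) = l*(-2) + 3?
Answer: 67775430845/209287524 ≈ 323.84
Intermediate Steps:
Q(l, p) = -6 - 2*l (Q(l, p) = -9 + (l*(-2) + 3) = -9 + (-2*l + 3) = -9 + (3 - 2*l) = -6 - 2*l)
-483305/(-247971) + 271675/Q(-425, -682) = -483305/(-247971) + 271675/(-6 - 2*(-425)) = -483305*(-1/247971) + 271675/(-6 + 850) = 483305/247971 + 271675/844 = 67775430845/209287524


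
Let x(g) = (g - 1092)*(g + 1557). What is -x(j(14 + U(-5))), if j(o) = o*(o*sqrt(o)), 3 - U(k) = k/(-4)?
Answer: 748613313/1024 - 5536755*sqrt(7)/32 ≈ 2.7329e+5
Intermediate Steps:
U(k) = 3 + k/4 (U(k) = 3 - k/(-4) = 3 - k*(-1)/4 = 3 - (-1)*k/4 = 3 + k/4)
j(o) = o**(5/2) (j(o) = o*o**(3/2) = o**(5/2))
x(g) = (-1092 + g)*(1557 + g)
-x(j(14 + U(-5))) = -(-1700244 + ((14 + (3 + (1/4)*(-5)))**(5/2))**2 + 465*(14 + (3 + (1/4)*(-5)))**(5/2)) = -(-1700244 + ((14 + (3 - 5/4))**(5/2))**2 + 465*(14 + (3 - 5/4))**(5/2)) = -(-1700244 + ((14 + 7/4)**(5/2))**2 + 465*(14 + 7/4)**(5/2)) = -(-1700244 + ((63/4)**(5/2))**2 + 465*(63/4)**(5/2)) = -(-1700244 + (11907*sqrt(7)/32)**2 + 465*(11907*sqrt(7)/32)) = -(-1700244 + 992436543/1024 + 5536755*sqrt(7)/32) = -(-748613313/1024 + 5536755*sqrt(7)/32) = 748613313/1024 - 5536755*sqrt(7)/32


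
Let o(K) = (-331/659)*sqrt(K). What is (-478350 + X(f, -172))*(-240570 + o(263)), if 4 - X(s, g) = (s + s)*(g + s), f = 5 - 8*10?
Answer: 123988815720 + 170596076*sqrt(263)/659 ≈ 1.2399e+11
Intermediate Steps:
f = -75 (f = 5 - 80 = -75)
X(s, g) = 4 - 2*s*(g + s) (X(s, g) = 4 - (s + s)*(g + s) = 4 - 2*s*(g + s))
o(K) = -331*sqrt(K)/659 (o(K) = (-331*1/659)*sqrt(K) = -331*sqrt(K)/659)
(-478350 + X(f, -172))*(-240570 + o(263)) = (-478350 + (4 - 2*(-75)**2 - 2*(-172)*(-75)))*(-240570 - 331*sqrt(263)/659) = (-478350 + (4 - 2*5625 - 25800))*(-240570 - 331*sqrt(263)/659) = (-478350 + (4 - 11250 - 25800))*(-240570 - 331*sqrt(263)/659) = (-478350 - 37046)*(-240570 - 331*sqrt(263)/659) = -515396*(-240570 - 331*sqrt(263)/659) = 123988815720 + 170596076*sqrt(263)/659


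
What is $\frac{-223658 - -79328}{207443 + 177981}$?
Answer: $- \frac{4245}{11336} \approx -0.37447$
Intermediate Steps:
$\frac{-223658 - -79328}{207443 + 177981} = \frac{-223658 + 79328}{385424} = \left(-144330\right) \frac{1}{385424} = - \frac{4245}{11336}$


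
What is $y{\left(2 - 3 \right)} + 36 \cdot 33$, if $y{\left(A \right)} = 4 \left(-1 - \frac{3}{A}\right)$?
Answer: $1196$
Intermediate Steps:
$y{\left(A \right)} = -4 - \frac{12}{A}$
$y{\left(2 - 3 \right)} + 36 \cdot 33 = \left(-4 - \frac{12}{2 - 3}\right) + 36 \cdot 33 = \left(-4 - \frac{12}{-1}\right) + 1188 = \left(-4 - -12\right) + 1188 = \left(-4 + 12\right) + 1188 = 8 + 1188 = 1196$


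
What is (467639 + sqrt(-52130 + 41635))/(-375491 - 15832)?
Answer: -467639/391323 - I*sqrt(10495)/391323 ≈ -1.195 - 0.00026179*I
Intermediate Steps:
(467639 + sqrt(-52130 + 41635))/(-375491 - 15832) = (467639 + sqrt(-10495))/(-391323) = (467639 + I*sqrt(10495))*(-1/391323) = -467639/391323 - I*sqrt(10495)/391323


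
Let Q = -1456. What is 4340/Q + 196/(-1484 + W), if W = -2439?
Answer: -618257/203996 ≈ -3.0307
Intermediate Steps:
4340/Q + 196/(-1484 + W) = 4340/(-1456) + 196/(-1484 - 2439) = 4340*(-1/1456) + 196/(-3923) = -155/52 + 196*(-1/3923) = -155/52 - 196/3923 = -618257/203996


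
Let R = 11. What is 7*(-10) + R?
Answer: -59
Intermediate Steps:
7*(-10) + R = 7*(-10) + 11 = -70 + 11 = -59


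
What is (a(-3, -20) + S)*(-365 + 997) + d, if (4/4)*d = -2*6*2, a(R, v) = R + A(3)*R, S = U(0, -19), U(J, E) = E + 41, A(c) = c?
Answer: 6296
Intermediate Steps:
U(J, E) = 41 + E
S = 22 (S = 41 - 19 = 22)
a(R, v) = 4*R (a(R, v) = R + 3*R = 4*R)
d = -24 (d = -2*6*2 = -12*2 = -24)
(a(-3, -20) + S)*(-365 + 997) + d = (4*(-3) + 22)*(-365 + 997) - 24 = (-12 + 22)*632 - 24 = 10*632 - 24 = 6320 - 24 = 6296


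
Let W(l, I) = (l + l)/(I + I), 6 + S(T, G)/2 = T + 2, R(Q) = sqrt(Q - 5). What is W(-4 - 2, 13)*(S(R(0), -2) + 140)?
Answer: -792/13 - 12*I*sqrt(5)/13 ≈ -60.923 - 2.0641*I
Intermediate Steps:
R(Q) = sqrt(-5 + Q)
S(T, G) = -8 + 2*T (S(T, G) = -12 + 2*(T + 2) = -12 + 2*(2 + T) = -12 + (4 + 2*T) = -8 + 2*T)
W(l, I) = l/I (W(l, I) = (2*l)/((2*I)) = (2*l)*(1/(2*I)) = l/I)
W(-4 - 2, 13)*(S(R(0), -2) + 140) = ((-4 - 2)/13)*((-8 + 2*sqrt(-5 + 0)) + 140) = (-6*1/13)*((-8 + 2*sqrt(-5)) + 140) = -6*((-8 + 2*(I*sqrt(5))) + 140)/13 = -6*((-8 + 2*I*sqrt(5)) + 140)/13 = -6*(132 + 2*I*sqrt(5))/13 = -792/13 - 12*I*sqrt(5)/13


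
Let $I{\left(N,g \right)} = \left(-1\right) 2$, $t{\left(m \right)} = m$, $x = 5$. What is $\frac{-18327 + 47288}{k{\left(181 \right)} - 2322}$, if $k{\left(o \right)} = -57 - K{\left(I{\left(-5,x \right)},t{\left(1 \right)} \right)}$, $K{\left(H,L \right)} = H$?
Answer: $- \frac{28961}{2377} \approx -12.184$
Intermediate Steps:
$I{\left(N,g \right)} = -2$
$k{\left(o \right)} = -55$ ($k{\left(o \right)} = -57 - -2 = -57 + 2 = -55$)
$\frac{-18327 + 47288}{k{\left(181 \right)} - 2322} = \frac{-18327 + 47288}{-55 - 2322} = \frac{28961}{-55 - 2322} = \frac{28961}{-2377} = 28961 \left(- \frac{1}{2377}\right) = - \frac{28961}{2377}$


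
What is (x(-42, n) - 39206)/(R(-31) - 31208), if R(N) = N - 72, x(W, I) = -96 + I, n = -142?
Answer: 13148/10437 ≈ 1.2597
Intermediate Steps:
R(N) = -72 + N
(x(-42, n) - 39206)/(R(-31) - 31208) = ((-96 - 142) - 39206)/((-72 - 31) - 31208) = (-238 - 39206)/(-103 - 31208) = -39444/(-31311) = -39444*(-1/31311) = 13148/10437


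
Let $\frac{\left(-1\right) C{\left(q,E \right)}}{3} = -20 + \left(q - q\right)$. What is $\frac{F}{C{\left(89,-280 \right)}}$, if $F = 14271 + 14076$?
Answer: $\frac{9449}{20} \approx 472.45$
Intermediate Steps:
$C{\left(q,E \right)} = 60$ ($C{\left(q,E \right)} = - 3 \left(-20 + \left(q - q\right)\right) = - 3 \left(-20 + 0\right) = \left(-3\right) \left(-20\right) = 60$)
$F = 28347$
$\frac{F}{C{\left(89,-280 \right)}} = \frac{28347}{60} = 28347 \cdot \frac{1}{60} = \frac{9449}{20}$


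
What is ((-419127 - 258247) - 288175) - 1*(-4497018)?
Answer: 3531469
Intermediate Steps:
((-419127 - 258247) - 288175) - 1*(-4497018) = (-677374 - 288175) + 4497018 = -965549 + 4497018 = 3531469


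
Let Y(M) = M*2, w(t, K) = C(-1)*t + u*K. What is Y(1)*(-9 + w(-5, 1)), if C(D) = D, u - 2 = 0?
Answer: -4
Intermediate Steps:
u = 2 (u = 2 + 0 = 2)
w(t, K) = -t + 2*K
Y(M) = 2*M
Y(1)*(-9 + w(-5, 1)) = (2*1)*(-9 + (-1*(-5) + 2*1)) = 2*(-9 + (5 + 2)) = 2*(-9 + 7) = 2*(-2) = -4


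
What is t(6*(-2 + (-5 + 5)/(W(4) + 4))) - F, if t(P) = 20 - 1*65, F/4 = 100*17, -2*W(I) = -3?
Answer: -6845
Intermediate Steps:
W(I) = 3/2 (W(I) = -1/2*(-3) = 3/2)
F = 6800 (F = 4*(100*17) = 4*1700 = 6800)
t(P) = -45 (t(P) = 20 - 65 = -45)
t(6*(-2 + (-5 + 5)/(W(4) + 4))) - F = -45 - 1*6800 = -45 - 6800 = -6845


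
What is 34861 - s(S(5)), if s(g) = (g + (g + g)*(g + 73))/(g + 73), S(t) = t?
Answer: 2718373/78 ≈ 34851.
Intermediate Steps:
s(g) = (g + 2*g*(73 + g))/(73 + g) (s(g) = (g + (2*g)*(73 + g))/(73 + g) = (g + 2*g*(73 + g))/(73 + g))
34861 - s(S(5)) = 34861 - 5*(147 + 2*5)/(73 + 5) = 34861 - 5*(147 + 10)/78 = 34861 - 5*157/78 = 34861 - 1*785/78 = 34861 - 785/78 = 2718373/78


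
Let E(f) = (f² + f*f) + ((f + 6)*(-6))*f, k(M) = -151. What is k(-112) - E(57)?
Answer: 14897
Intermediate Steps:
E(f) = 2*f² + f*(-36 - 6*f) (E(f) = (f² + f²) + ((6 + f)*(-6))*f = 2*f² + (-36 - 6*f)*f = 2*f² + f*(-36 - 6*f))
k(-112) - E(57) = -151 - (-4)*57*(9 + 57) = -151 - (-4)*57*66 = -151 - 1*(-15048) = -151 + 15048 = 14897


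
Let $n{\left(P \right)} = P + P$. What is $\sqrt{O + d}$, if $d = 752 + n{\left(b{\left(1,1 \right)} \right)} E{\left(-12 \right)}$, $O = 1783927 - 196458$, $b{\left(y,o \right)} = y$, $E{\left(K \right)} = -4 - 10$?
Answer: $\sqrt{1588193} \approx 1260.2$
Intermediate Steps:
$E{\left(K \right)} = -14$ ($E{\left(K \right)} = -4 - 10 = -14$)
$n{\left(P \right)} = 2 P$
$O = 1587469$
$d = 724$ ($d = 752 + 2 \cdot 1 \left(-14\right) = 752 + 2 \left(-14\right) = 752 - 28 = 724$)
$\sqrt{O + d} = \sqrt{1587469 + 724} = \sqrt{1588193}$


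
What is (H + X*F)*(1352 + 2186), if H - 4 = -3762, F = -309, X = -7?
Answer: -5643110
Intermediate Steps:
H = -3758 (H = 4 - 3762 = -3758)
(H + X*F)*(1352 + 2186) = (-3758 - 7*(-309))*(1352 + 2186) = (-3758 + 2163)*3538 = -1595*3538 = -5643110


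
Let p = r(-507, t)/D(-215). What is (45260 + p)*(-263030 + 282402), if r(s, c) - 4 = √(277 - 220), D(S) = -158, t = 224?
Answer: 69265322136/79 - 9686*√57/79 ≈ 8.7678e+8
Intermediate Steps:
r(s, c) = 4 + √57 (r(s, c) = 4 + √(277 - 220) = 4 + √57)
p = -2/79 - √57/158 (p = (4 + √57)/(-158) = (4 + √57)*(-1/158) = -2/79 - √57/158 ≈ -0.073100)
(45260 + p)*(-263030 + 282402) = (45260 + (-2/79 - √57/158))*(-263030 + 282402) = (3575538/79 - √57/158)*19372 = 69265322136/79 - 9686*√57/79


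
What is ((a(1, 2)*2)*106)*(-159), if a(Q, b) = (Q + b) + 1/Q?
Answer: -134832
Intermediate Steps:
a(Q, b) = Q + b + 1/Q
((a(1, 2)*2)*106)*(-159) = (((1 + 2 + 1/1)*2)*106)*(-159) = (((1 + 2 + 1)*2)*106)*(-159) = ((4*2)*106)*(-159) = (8*106)*(-159) = 848*(-159) = -134832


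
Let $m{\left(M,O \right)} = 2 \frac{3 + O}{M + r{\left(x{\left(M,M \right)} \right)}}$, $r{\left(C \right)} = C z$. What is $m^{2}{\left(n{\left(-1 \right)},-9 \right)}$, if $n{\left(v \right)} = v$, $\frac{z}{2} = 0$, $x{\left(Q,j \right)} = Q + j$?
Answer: $144$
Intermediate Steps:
$z = 0$ ($z = 2 \cdot 0 = 0$)
$r{\left(C \right)} = 0$ ($r{\left(C \right)} = C 0 = 0$)
$m{\left(M,O \right)} = \frac{2 \left(3 + O\right)}{M}$ ($m{\left(M,O \right)} = 2 \frac{3 + O}{M + 0} = 2 \frac{3 + O}{M} = \frac{2 \left(3 + O\right)}{M}$)
$m^{2}{\left(n{\left(-1 \right)},-9 \right)} = \left(\frac{2 \left(3 - 9\right)}{-1}\right)^{2} = \left(2 \left(-1\right) \left(-6\right)\right)^{2} = 12^{2} = 144$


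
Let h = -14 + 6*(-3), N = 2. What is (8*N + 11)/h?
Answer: -27/32 ≈ -0.84375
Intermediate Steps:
h = -32 (h = -14 - 18 = -32)
(8*N + 11)/h = (8*2 + 11)/(-32) = (16 + 11)*(-1/32) = 27*(-1/32) = -27/32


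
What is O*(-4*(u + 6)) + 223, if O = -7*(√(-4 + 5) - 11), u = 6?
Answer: -3137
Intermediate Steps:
O = 70 (O = -7*(√1 - 11) = -7*(1 - 11) = -7*(-10) = 70)
O*(-4*(u + 6)) + 223 = 70*(-4*(6 + 6)) + 223 = 70*(-4*12) + 223 = 70*(-48) + 223 = -3360 + 223 = -3137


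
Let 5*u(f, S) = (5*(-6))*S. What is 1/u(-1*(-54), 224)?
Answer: -1/1344 ≈ -0.00074405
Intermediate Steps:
u(f, S) = -6*S (u(f, S) = ((5*(-6))*S)/5 = (-30*S)/5 = -6*S)
1/u(-1*(-54), 224) = 1/(-6*224) = 1/(-1344) = -1/1344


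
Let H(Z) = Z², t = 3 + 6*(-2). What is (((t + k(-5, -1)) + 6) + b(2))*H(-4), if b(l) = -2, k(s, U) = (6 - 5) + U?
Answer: -80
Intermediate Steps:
k(s, U) = 1 + U
t = -9 (t = 3 - 12 = -9)
(((t + k(-5, -1)) + 6) + b(2))*H(-4) = (((-9 + (1 - 1)) + 6) - 2)*(-4)² = (((-9 + 0) + 6) - 2)*16 = ((-9 + 6) - 2)*16 = (-3 - 2)*16 = -5*16 = -80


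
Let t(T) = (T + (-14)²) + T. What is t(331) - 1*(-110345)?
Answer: 111203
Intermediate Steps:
t(T) = 196 + 2*T (t(T) = (T + 196) + T = (196 + T) + T = 196 + 2*T)
t(331) - 1*(-110345) = (196 + 2*331) - 1*(-110345) = (196 + 662) + 110345 = 858 + 110345 = 111203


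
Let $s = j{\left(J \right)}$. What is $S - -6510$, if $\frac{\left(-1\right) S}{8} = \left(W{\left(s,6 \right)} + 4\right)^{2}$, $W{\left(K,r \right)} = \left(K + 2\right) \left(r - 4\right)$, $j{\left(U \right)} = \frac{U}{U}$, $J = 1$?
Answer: $5710$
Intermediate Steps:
$j{\left(U \right)} = 1$
$s = 1$
$W{\left(K,r \right)} = \left(-4 + r\right) \left(2 + K\right)$ ($W{\left(K,r \right)} = \left(2 + K\right) \left(-4 + r\right) = \left(-4 + r\right) \left(2 + K\right)$)
$S = -800$ ($S = - 8 \left(\left(-8 - 4 + 2 \cdot 6 + 1 \cdot 6\right) + 4\right)^{2} = - 8 \left(\left(-8 - 4 + 12 + 6\right) + 4\right)^{2} = - 8 \left(6 + 4\right)^{2} = - 8 \cdot 10^{2} = \left(-8\right) 100 = -800$)
$S - -6510 = -800 - -6510 = -800 + 6510 = 5710$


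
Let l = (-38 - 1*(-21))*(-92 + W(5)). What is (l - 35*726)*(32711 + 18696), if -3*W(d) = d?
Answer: -3673184371/3 ≈ -1.2244e+9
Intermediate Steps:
W(d) = -d/3
l = 4777/3 (l = (-38 - 1*(-21))*(-92 - 1/3*5) = (-38 + 21)*(-92 - 5/3) = -17*(-281/3) = 4777/3 ≈ 1592.3)
(l - 35*726)*(32711 + 18696) = (4777/3 - 35*726)*(32711 + 18696) = (4777/3 - 25410)*51407 = -71453/3*51407 = -3673184371/3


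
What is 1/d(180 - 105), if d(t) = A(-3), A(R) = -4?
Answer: -¼ ≈ -0.25000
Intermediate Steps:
d(t) = -4
1/d(180 - 105) = 1/(-4) = -¼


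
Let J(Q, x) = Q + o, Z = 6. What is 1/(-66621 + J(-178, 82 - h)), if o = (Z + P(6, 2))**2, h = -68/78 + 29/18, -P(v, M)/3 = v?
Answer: -1/66655 ≈ -1.5003e-5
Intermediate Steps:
P(v, M) = -3*v
h = 173/234 (h = -68*1/78 + 29*(1/18) = -34/39 + 29/18 = 173/234 ≈ 0.73932)
o = 144 (o = (6 - 3*6)**2 = (6 - 18)**2 = (-12)**2 = 144)
J(Q, x) = 144 + Q (J(Q, x) = Q + 144 = 144 + Q)
1/(-66621 + J(-178, 82 - h)) = 1/(-66621 + (144 - 178)) = 1/(-66621 - 34) = 1/(-66655) = -1/66655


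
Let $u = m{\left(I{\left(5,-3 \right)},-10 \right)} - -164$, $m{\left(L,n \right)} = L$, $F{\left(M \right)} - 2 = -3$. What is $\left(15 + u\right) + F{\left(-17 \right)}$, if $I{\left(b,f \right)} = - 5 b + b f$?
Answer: $138$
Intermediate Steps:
$F{\left(M \right)} = -1$ ($F{\left(M \right)} = 2 - 3 = -1$)
$u = 124$ ($u = 5 \left(-5 - 3\right) - -164 = 5 \left(-8\right) + 164 = -40 + 164 = 124$)
$\left(15 + u\right) + F{\left(-17 \right)} = \left(15 + 124\right) - 1 = 139 - 1 = 138$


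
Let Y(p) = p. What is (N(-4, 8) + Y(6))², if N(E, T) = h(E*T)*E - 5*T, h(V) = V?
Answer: 8836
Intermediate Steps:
N(E, T) = -5*T + T*E² (N(E, T) = (E*T)*E - 5*T = T*E² - 5*T = -5*T + T*E²)
(N(-4, 8) + Y(6))² = (8*(-5 + (-4)²) + 6)² = (8*(-5 + 16) + 6)² = (8*11 + 6)² = (88 + 6)² = 94² = 8836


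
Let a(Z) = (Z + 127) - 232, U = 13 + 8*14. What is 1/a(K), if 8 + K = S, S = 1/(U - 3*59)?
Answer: -52/5877 ≈ -0.0088481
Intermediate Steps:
U = 125 (U = 13 + 112 = 125)
S = -1/52 (S = 1/(125 - 3*59) = 1/(125 - 177) = 1/(-52) = -1/52 ≈ -0.019231)
K = -417/52 (K = -8 - 1/52 = -417/52 ≈ -8.0192)
a(Z) = -105 + Z (a(Z) = (127 + Z) - 232 = -105 + Z)
1/a(K) = 1/(-105 - 417/52) = 1/(-5877/52) = -52/5877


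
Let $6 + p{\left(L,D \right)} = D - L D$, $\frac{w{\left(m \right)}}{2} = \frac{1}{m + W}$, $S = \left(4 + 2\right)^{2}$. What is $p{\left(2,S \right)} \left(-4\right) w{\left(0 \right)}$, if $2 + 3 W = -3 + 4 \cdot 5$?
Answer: $\frac{336}{5} \approx 67.2$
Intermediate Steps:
$W = 5$ ($W = - \frac{2}{3} + \frac{-3 + 4 \cdot 5}{3} = - \frac{2}{3} + \frac{-3 + 20}{3} = - \frac{2}{3} + \frac{1}{3} \cdot 17 = - \frac{2}{3} + \frac{17}{3} = 5$)
$S = 36$ ($S = 6^{2} = 36$)
$w{\left(m \right)} = \frac{2}{5 + m}$ ($w{\left(m \right)} = \frac{2}{m + 5} = \frac{2}{5 + m}$)
$p{\left(L,D \right)} = -6 + D - D L$ ($p{\left(L,D \right)} = -6 - \left(- D + L D\right) = -6 - \left(- D + D L\right) = -6 + D - D L$)
$p{\left(2,S \right)} \left(-4\right) w{\left(0 \right)} = \left(-6 + 36 - 36 \cdot 2\right) \left(-4\right) \frac{2}{5 + 0} = \left(-6 + 36 - 72\right) \left(-4\right) \frac{2}{5} = \left(-42\right) \left(-4\right) 2 \cdot \frac{1}{5} = 168 \cdot \frac{2}{5} = \frac{336}{5}$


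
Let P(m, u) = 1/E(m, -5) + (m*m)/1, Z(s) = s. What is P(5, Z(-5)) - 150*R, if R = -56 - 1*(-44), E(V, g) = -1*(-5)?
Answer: 9126/5 ≈ 1825.2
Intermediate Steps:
E(V, g) = 5
P(m, u) = ⅕ + m² (P(m, u) = 1/5 + (m*m)/1 = 1*(⅕) + m²*1 = ⅕ + m²)
R = -12 (R = -56 + 44 = -12)
P(5, Z(-5)) - 150*R = (⅕ + 5²) - 150*(-12) = (⅕ + 25) + 1800 = 126/5 + 1800 = 9126/5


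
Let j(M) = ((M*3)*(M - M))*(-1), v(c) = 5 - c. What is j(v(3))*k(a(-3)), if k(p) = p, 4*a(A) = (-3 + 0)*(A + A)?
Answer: 0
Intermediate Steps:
a(A) = -3*A/2 (a(A) = ((-3 + 0)*(A + A))/4 = (-6*A)/4 = -3*A/2)
j(M) = 0 (j(M) = ((3*M)*0)*(-1) = 0*(-1) = 0)
j(v(3))*k(a(-3)) = 0*(-3/2*(-3)) = 0*(9/2) = 0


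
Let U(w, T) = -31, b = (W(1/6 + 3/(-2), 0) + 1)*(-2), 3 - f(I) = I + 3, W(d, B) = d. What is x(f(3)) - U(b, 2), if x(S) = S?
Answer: 28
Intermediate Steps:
f(I) = -I (f(I) = 3 - (I + 3) = 3 - (3 + I) = 3 + (-3 - I) = -I)
b = ⅔ (b = ((1/6 + 3/(-2)) + 1)*(-2) = ((1*(⅙) + 3*(-½)) + 1)*(-2) = ((⅙ - 3/2) + 1)*(-2) = (-4/3 + 1)*(-2) = -⅓*(-2) = ⅔ ≈ 0.66667)
x(f(3)) - U(b, 2) = -1*3 - 1*(-31) = -3 + 31 = 28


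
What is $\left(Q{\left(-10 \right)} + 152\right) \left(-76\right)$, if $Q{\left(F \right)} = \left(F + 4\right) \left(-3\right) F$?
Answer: $2128$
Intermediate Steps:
$Q{\left(F \right)} = F \left(-12 - 3 F\right)$ ($Q{\left(F \right)} = \left(4 + F\right) \left(-3\right) F = \left(-12 - 3 F\right) F = F \left(-12 - 3 F\right)$)
$\left(Q{\left(-10 \right)} + 152\right) \left(-76\right) = \left(\left(-3\right) \left(-10\right) \left(4 - 10\right) + 152\right) \left(-76\right) = \left(\left(-3\right) \left(-10\right) \left(-6\right) + 152\right) \left(-76\right) = \left(-180 + 152\right) \left(-76\right) = \left(-28\right) \left(-76\right) = 2128$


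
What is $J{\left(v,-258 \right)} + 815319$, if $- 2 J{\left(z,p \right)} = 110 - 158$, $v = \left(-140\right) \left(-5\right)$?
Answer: $815343$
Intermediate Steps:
$v = 700$
$J{\left(z,p \right)} = 24$ ($J{\left(z,p \right)} = - \frac{110 - 158}{2} = \left(- \frac{1}{2}\right) \left(-48\right) = 24$)
$J{\left(v,-258 \right)} + 815319 = 24 + 815319 = 815343$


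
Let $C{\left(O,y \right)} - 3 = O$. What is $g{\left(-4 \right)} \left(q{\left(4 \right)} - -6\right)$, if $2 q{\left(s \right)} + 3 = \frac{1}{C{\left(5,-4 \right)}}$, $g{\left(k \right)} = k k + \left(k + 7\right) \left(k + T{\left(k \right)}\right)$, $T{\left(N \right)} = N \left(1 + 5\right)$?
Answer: $- \frac{1241}{4} \approx -310.25$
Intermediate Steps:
$T{\left(N \right)} = 6 N$ ($T{\left(N \right)} = N 6 = 6 N$)
$C{\left(O,y \right)} = 3 + O$
$g{\left(k \right)} = k^{2} + 7 k \left(7 + k\right)$ ($g{\left(k \right)} = k k + \left(k + 7\right) \left(k + 6 k\right) = k^{2} + \left(7 + k\right) 7 k = k^{2} + 7 k \left(7 + k\right)$)
$q{\left(s \right)} = - \frac{23}{16}$ ($q{\left(s \right)} = - \frac{3}{2} + \frac{1}{2 \left(3 + 5\right)} = - \frac{3}{2} + \frac{1}{2 \cdot 8} = - \frac{3}{2} + \frac{1}{2} \cdot \frac{1}{8} = - \frac{3}{2} + \frac{1}{16} = - \frac{23}{16}$)
$g{\left(-4 \right)} \left(q{\left(4 \right)} - -6\right) = - 4 \left(49 + 8 \left(-4\right)\right) \left(- \frac{23}{16} - -6\right) = - 4 \left(49 - 32\right) \left(- \frac{23}{16} + 6\right) = \left(-4\right) 17 \cdot \frac{73}{16} = \left(-68\right) \frac{73}{16} = - \frac{1241}{4}$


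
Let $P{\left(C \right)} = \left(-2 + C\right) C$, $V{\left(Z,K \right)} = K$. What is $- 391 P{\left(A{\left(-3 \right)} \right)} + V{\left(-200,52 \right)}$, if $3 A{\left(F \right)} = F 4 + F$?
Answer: $-13633$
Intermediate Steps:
$A{\left(F \right)} = \frac{5 F}{3}$ ($A{\left(F \right)} = \frac{F 4 + F}{3} = \frac{4 F + F}{3} = \frac{5 F}{3}$)
$P{\left(C \right)} = C \left(-2 + C\right)$
$- 391 P{\left(A{\left(-3 \right)} \right)} + V{\left(-200,52 \right)} = - 391 \cdot \frac{5}{3} \left(-3\right) \left(-2 + \frac{5}{3} \left(-3\right)\right) + 52 = - 391 \left(- 5 \left(-2 - 5\right)\right) + 52 = - 391 \left(\left(-5\right) \left(-7\right)\right) + 52 = \left(-391\right) 35 + 52 = -13685 + 52 = -13633$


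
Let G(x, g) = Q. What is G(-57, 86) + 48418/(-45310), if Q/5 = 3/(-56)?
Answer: -1695529/1268680 ≈ -1.3365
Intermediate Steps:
Q = -15/56 (Q = 5*(3/(-56)) = 5*(3*(-1/56)) = 5*(-3/56) = -15/56 ≈ -0.26786)
G(x, g) = -15/56
G(-57, 86) + 48418/(-45310) = -15/56 + 48418/(-45310) = -15/56 + 48418*(-1/45310) = -15/56 - 24209/22655 = -1695529/1268680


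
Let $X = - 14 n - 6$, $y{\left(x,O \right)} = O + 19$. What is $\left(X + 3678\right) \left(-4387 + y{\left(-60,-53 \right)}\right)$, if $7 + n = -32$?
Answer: $-18647778$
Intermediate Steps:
$n = -39$ ($n = -7 - 32 = -39$)
$y{\left(x,O \right)} = 19 + O$
$X = 540$ ($X = \left(-14\right) \left(-39\right) - 6 = 546 - 6 = 540$)
$\left(X + 3678\right) \left(-4387 + y{\left(-60,-53 \right)}\right) = \left(540 + 3678\right) \left(-4387 + \left(19 - 53\right)\right) = 4218 \left(-4387 - 34\right) = 4218 \left(-4421\right) = -18647778$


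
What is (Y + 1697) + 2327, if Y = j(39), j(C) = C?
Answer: 4063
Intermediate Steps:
Y = 39
(Y + 1697) + 2327 = (39 + 1697) + 2327 = 1736 + 2327 = 4063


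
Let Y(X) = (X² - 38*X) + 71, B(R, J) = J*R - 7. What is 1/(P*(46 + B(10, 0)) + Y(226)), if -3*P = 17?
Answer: 1/42338 ≈ 2.3619e-5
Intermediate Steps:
P = -17/3 (P = -⅓*17 = -17/3 ≈ -5.6667)
B(R, J) = -7 + J*R
Y(X) = 71 + X² - 38*X
1/(P*(46 + B(10, 0)) + Y(226)) = 1/(-17*(46 + (-7 + 0*10))/3 + (71 + 226² - 38*226)) = 1/(-17*(46 + (-7 + 0))/3 + (71 + 51076 - 8588)) = 1/(-17*(46 - 7)/3 + 42559) = 1/(-17/3*39 + 42559) = 1/(-221 + 42559) = 1/42338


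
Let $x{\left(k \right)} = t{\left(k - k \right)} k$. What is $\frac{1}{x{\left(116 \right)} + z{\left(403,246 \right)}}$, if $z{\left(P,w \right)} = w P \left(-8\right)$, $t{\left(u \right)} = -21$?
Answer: $- \frac{1}{795540} \approx -1.257 \cdot 10^{-6}$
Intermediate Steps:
$x{\left(k \right)} = - 21 k$
$z{\left(P,w \right)} = - 8 P w$ ($z{\left(P,w \right)} = P w \left(-8\right) = - 8 P w$)
$\frac{1}{x{\left(116 \right)} + z{\left(403,246 \right)}} = \frac{1}{\left(-21\right) 116 - 3224 \cdot 246} = \frac{1}{-2436 - 793104} = \frac{1}{-795540} = - \frac{1}{795540}$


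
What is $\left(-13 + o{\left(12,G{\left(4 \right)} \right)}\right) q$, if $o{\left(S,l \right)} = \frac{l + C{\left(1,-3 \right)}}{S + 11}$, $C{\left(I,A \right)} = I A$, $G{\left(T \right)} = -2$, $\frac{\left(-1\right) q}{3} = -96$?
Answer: $- \frac{87552}{23} \approx -3806.6$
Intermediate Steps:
$q = 288$ ($q = \left(-3\right) \left(-96\right) = 288$)
$C{\left(I,A \right)} = A I$
$o{\left(S,l \right)} = \frac{-3 + l}{11 + S}$ ($o{\left(S,l \right)} = \frac{l - 3}{S + 11} = \frac{l - 3}{11 + S} = \frac{-3 + l}{11 + S}$)
$\left(-13 + o{\left(12,G{\left(4 \right)} \right)}\right) q = \left(-13 + \frac{-3 - 2}{11 + 12}\right) 288 = \left(-13 + \frac{1}{23} \left(-5\right)\right) 288 = \left(-13 - \frac{5}{23}\right) 288 = \left(- \frac{304}{23}\right) 288 = - \frac{87552}{23}$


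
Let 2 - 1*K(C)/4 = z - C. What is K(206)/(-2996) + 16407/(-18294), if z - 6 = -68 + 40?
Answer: -5498821/4567402 ≈ -1.2039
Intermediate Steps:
z = -22 (z = 6 + (-68 + 40) = 6 - 28 = -22)
K(C) = 96 + 4*C (K(C) = 8 - 4*(-22 - C) = 8 + (88 + 4*C) = 96 + 4*C)
K(206)/(-2996) + 16407/(-18294) = (96 + 4*206)/(-2996) + 16407/(-18294) = (96 + 824)*(-1/2996) + 16407*(-1/18294) = 920*(-1/2996) - 5469/6098 = -230/749 - 5469/6098 = -5498821/4567402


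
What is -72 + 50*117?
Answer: 5778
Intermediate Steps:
-72 + 50*117 = -72 + 5850 = 5778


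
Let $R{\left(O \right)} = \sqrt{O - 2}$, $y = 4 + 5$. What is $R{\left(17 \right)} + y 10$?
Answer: $90 + \sqrt{15} \approx 93.873$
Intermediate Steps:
$y = 9$
$R{\left(O \right)} = \sqrt{-2 + O}$
$R{\left(17 \right)} + y 10 = \sqrt{-2 + 17} + 9 \cdot 10 = \sqrt{15} + 90 = 90 + \sqrt{15}$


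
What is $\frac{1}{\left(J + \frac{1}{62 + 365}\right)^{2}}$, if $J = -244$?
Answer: $\frac{182329}{10854930969} \approx 1.6797 \cdot 10^{-5}$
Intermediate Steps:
$\frac{1}{\left(J + \frac{1}{62 + 365}\right)^{2}} = \frac{1}{\left(-244 + \frac{1}{62 + 365}\right)^{2}} = \frac{1}{\left(-244 + \frac{1}{427}\right)^{2}} = \frac{1}{\left(- \frac{104187}{427}\right)^{2}} = \frac{1}{\frac{10854930969}{182329}} = \frac{182329}{10854930969}$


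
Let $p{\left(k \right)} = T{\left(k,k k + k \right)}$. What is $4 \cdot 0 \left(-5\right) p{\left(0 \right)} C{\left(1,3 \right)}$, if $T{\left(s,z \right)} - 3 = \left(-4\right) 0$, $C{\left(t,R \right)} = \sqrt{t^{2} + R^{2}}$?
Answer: $0$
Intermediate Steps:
$C{\left(t,R \right)} = \sqrt{R^{2} + t^{2}}$
$T{\left(s,z \right)} = 3$ ($T{\left(s,z \right)} = 3 - 0 = 3 + 0 = 3$)
$p{\left(k \right)} = 3$
$4 \cdot 0 \left(-5\right) p{\left(0 \right)} C{\left(1,3 \right)} = 4 \cdot 0 \left(-5\right) 3 \sqrt{3^{2} + 1^{2}} = 0 \left(-5\right) 3 \sqrt{9 + 1} = 0 \cdot 3 \sqrt{10} = 0 \sqrt{10} = 0$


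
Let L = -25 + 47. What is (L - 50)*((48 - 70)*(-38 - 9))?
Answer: -28952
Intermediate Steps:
L = 22
(L - 50)*((48 - 70)*(-38 - 9)) = (22 - 50)*((48 - 70)*(-38 - 9)) = -(-616)*(-47) = -28*1034 = -28952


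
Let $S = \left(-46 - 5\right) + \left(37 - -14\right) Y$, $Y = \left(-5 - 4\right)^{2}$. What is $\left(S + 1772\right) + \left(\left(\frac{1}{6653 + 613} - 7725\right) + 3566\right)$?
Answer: $\frac{12301339}{7266} \approx 1693.0$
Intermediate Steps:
$Y = 81$ ($Y = \left(-9\right)^{2} = 81$)
$S = 4080$ ($S = \left(-46 - 5\right) + \left(37 - -14\right) 81 = -51 + \left(37 + 14\right) 81 = -51 + 51 \cdot 81 = -51 + 4131 = 4080$)
$\left(S + 1772\right) + \left(\left(\frac{1}{6653 + 613} - 7725\right) + 3566\right) = \left(4080 + 1772\right) + \left(\left(\frac{1}{6653 + 613} - 7725\right) + 3566\right) = 5852 + \left(\left(\frac{1}{7266} - 7725\right) + 3566\right) = 5852 + \left(- \frac{56129849}{7266} + 3566\right) = 5852 - \frac{30219293}{7266} = \frac{12301339}{7266}$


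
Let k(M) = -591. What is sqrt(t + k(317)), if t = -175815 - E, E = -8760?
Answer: I*sqrt(167646) ≈ 409.45*I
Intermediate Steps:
t = -167055 (t = -175815 - 1*(-8760) = -175815 + 8760 = -167055)
sqrt(t + k(317)) = sqrt(-167055 - 591) = sqrt(-167646) = I*sqrt(167646)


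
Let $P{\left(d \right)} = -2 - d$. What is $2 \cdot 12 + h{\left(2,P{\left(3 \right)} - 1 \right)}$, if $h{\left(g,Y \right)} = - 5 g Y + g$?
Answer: $86$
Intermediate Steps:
$h{\left(g,Y \right)} = g - 5 Y g$ ($h{\left(g,Y \right)} = - 5 Y g + g = g - 5 Y g$)
$2 \cdot 12 + h{\left(2,P{\left(3 \right)} - 1 \right)} = 2 \cdot 12 + 2 \left(1 - 5 \left(\left(-2 - 3\right) - 1\right)\right) = 24 + 2 \left(1 - 5 \left(\left(-2 - 3\right) - 1\right)\right) = 24 + 2 \left(1 - 5 \left(-5 - 1\right)\right) = 24 + 2 \left(1 - -30\right) = 24 + 2 \left(1 + 30\right) = 24 + 2 \cdot 31 = 24 + 62 = 86$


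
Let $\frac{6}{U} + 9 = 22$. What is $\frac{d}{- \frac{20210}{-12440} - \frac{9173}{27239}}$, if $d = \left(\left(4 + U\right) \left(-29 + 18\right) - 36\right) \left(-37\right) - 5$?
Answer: $\frac{461484118604}{189101497} \approx 2440.4$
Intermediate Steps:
$U = \frac{6}{13}$ ($U = \frac{6}{-9 + 22} = \frac{6}{13} \approx 0.46154$)
$d = \frac{40857}{13}$ ($d = \left(\left(4 + \frac{6}{13}\right) \left(-29 + 18\right) - 36\right) \left(-37\right) - 5 = \left(\frac{58}{13} \left(-11\right) - 36\right) \left(-37\right) - 5 = \left(- \frac{638}{13} - 36\right) \left(-37\right) - 5 = \left(- \frac{1106}{13}\right) \left(-37\right) - 5 = \frac{40922}{13} - 5 = \frac{40857}{13} \approx 3142.8$)
$\frac{d}{- \frac{20210}{-12440} - \frac{9173}{27239}} = \frac{40857}{13 \left(- \frac{20210}{-12440} - \frac{9173}{27239}\right)} = \frac{40857}{13 \left(\left(-20210\right) \left(- \frac{1}{12440}\right) - \frac{9173}{27239}\right)} = \frac{40857}{13 \left(\frac{2021}{1244} - \frac{9173}{27239}\right)} = \frac{40857}{13 \cdot \frac{43638807}{33885316}} = \frac{40857}{13} \cdot \frac{33885316}{43638807} = \frac{461484118604}{189101497}$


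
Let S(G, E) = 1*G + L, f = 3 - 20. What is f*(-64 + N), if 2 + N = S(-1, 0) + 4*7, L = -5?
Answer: 748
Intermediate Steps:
f = -17
S(G, E) = -5 + G (S(G, E) = 1*G - 5 = G - 5 = -5 + G)
N = 20 (N = -2 + ((-5 - 1) + 4*7) = -2 + (-6 + 28) = -2 + 22 = 20)
f*(-64 + N) = -17*(-64 + 20) = -17*(-44) = 748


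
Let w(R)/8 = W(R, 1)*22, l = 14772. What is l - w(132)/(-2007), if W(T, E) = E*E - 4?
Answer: 9882292/669 ≈ 14772.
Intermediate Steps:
W(T, E) = -4 + E² (W(T, E) = E² - 4 = -4 + E²)
w(R) = -528 (w(R) = 8*((-4 + 1²)*22) = 8*((-4 + 1)*22) = 8*(-3*22) = 8*(-66) = -528)
l - w(132)/(-2007) = 14772 - (-528)/(-2007) = 14772 - (-528)*(-1)/2007 = 14772 - 1*176/669 = 14772 - 176/669 = 9882292/669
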